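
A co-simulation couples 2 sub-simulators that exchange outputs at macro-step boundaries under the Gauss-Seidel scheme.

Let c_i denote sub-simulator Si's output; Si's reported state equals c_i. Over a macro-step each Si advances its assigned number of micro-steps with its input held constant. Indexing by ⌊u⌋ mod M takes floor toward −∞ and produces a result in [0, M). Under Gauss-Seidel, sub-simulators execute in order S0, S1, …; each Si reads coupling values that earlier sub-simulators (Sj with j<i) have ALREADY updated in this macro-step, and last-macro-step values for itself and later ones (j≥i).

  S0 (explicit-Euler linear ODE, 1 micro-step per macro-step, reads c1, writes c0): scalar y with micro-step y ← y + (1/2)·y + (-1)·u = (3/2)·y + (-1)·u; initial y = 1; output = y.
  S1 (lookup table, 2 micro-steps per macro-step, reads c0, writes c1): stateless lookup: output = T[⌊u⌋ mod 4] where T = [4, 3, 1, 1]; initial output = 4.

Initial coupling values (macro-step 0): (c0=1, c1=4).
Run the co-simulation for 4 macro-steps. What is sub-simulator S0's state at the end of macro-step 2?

macro 1: S0 reads c1=4 → after 1×micro: -5/2; S1 reads c0=-5/2 → after 2×micro: 3 ⇒ (c0=-5/2, c1=3)
macro 2: S0 reads c1=3 → after 1×micro: -27/4; S1 reads c0=-27/4 → after 2×micro: 3 ⇒ (c0=-27/4, c1=3)
macro 3: S0 reads c1=3 → after 1×micro: -105/8; S1 reads c0=-105/8 → after 2×micro: 1 ⇒ (c0=-105/8, c1=1)
macro 4: S0 reads c1=1 → after 1×micro: -331/16; S1 reads c0=-331/16 → after 2×micro: 1 ⇒ (c0=-331/16, c1=1)

S0 state at macro-step 2 = -27/4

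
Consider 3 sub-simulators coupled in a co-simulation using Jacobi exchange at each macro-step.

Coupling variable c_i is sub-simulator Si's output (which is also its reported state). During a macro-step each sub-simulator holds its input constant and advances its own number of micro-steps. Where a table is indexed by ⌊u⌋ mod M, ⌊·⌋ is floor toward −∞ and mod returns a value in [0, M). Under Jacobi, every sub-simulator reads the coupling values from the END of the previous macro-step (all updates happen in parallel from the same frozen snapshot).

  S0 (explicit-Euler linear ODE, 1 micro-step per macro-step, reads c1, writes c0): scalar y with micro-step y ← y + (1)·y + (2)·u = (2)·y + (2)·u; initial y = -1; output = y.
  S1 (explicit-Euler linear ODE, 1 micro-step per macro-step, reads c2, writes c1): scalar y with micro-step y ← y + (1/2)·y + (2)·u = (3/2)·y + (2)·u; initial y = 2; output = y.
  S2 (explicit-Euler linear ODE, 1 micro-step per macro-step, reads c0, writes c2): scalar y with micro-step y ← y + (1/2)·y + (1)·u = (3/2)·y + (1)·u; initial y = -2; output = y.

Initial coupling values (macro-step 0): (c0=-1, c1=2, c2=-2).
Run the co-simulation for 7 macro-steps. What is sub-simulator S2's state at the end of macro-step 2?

S2 state at macro-step 2 = -4

macro 1: S0 reads c1=2 → after 1×micro: 2; S1 reads c2=-2 → after 1×micro: -1; S2 reads c0=-1 → after 1×micro: -4 ⇒ (c0=2, c1=-1, c2=-4)
macro 2: S0 reads c1=-1 → after 1×micro: 2; S1 reads c2=-4 → after 1×micro: -19/2; S2 reads c0=2 → after 1×micro: -4 ⇒ (c0=2, c1=-19/2, c2=-4)
macro 3: S0 reads c1=-19/2 → after 1×micro: -15; S1 reads c2=-4 → after 1×micro: -89/4; S2 reads c0=2 → after 1×micro: -4 ⇒ (c0=-15, c1=-89/4, c2=-4)
macro 4: S0 reads c1=-89/4 → after 1×micro: -149/2; S1 reads c2=-4 → after 1×micro: -331/8; S2 reads c0=-15 → after 1×micro: -21 ⇒ (c0=-149/2, c1=-331/8, c2=-21)
macro 5: S0 reads c1=-331/8 → after 1×micro: -927/4; S1 reads c2=-21 → after 1×micro: -1665/16; S2 reads c0=-149/2 → after 1×micro: -106 ⇒ (c0=-927/4, c1=-1665/16, c2=-106)
macro 6: S0 reads c1=-1665/16 → after 1×micro: -5373/8; S1 reads c2=-106 → after 1×micro: -11779/32; S2 reads c0=-927/4 → after 1×micro: -1563/4 ⇒ (c0=-5373/8, c1=-11779/32, c2=-1563/4)
macro 7: S0 reads c1=-11779/32 → after 1×micro: -33271/16; S1 reads c2=-1563/4 → after 1×micro: -85353/64; S2 reads c0=-5373/8 → after 1×micro: -5031/4 ⇒ (c0=-33271/16, c1=-85353/64, c2=-5031/4)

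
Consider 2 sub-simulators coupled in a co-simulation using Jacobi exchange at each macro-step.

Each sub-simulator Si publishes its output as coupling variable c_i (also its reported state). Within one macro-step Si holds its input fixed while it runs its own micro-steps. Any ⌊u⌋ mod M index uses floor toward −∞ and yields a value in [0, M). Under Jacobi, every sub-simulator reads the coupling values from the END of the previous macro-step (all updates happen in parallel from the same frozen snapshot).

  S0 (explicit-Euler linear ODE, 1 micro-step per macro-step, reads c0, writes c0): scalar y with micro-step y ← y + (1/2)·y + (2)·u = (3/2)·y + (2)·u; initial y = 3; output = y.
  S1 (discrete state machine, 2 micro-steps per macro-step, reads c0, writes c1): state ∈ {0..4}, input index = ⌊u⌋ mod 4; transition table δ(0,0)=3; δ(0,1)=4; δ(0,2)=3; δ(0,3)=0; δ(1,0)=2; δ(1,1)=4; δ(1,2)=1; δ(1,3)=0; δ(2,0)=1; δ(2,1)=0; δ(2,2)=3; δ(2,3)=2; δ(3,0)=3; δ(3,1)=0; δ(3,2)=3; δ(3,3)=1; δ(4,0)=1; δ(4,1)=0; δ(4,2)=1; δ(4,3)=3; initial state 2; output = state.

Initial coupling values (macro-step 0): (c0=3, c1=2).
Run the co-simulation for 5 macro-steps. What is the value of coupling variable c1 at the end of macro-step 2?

macro 1: S0 reads c0=3 → after 1×micro: 21/2; S1 reads c0=3 → after 2×micro: 2 ⇒ (c0=21/2, c1=2)
macro 2: S0 reads c0=21/2 → after 1×micro: 147/4; S1 reads c0=21/2 → after 2×micro: 3 ⇒ (c0=147/4, c1=3)
macro 3: S0 reads c0=147/4 → after 1×micro: 1029/8; S1 reads c0=147/4 → after 2×micro: 3 ⇒ (c0=1029/8, c1=3)
macro 4: S0 reads c0=1029/8 → after 1×micro: 7203/16; S1 reads c0=1029/8 → after 2×micro: 3 ⇒ (c0=7203/16, c1=3)
macro 5: S0 reads c0=7203/16 → after 1×micro: 50421/32; S1 reads c0=7203/16 → after 2×micro: 3 ⇒ (c0=50421/32, c1=3)

c1 at macro-step 2 = 3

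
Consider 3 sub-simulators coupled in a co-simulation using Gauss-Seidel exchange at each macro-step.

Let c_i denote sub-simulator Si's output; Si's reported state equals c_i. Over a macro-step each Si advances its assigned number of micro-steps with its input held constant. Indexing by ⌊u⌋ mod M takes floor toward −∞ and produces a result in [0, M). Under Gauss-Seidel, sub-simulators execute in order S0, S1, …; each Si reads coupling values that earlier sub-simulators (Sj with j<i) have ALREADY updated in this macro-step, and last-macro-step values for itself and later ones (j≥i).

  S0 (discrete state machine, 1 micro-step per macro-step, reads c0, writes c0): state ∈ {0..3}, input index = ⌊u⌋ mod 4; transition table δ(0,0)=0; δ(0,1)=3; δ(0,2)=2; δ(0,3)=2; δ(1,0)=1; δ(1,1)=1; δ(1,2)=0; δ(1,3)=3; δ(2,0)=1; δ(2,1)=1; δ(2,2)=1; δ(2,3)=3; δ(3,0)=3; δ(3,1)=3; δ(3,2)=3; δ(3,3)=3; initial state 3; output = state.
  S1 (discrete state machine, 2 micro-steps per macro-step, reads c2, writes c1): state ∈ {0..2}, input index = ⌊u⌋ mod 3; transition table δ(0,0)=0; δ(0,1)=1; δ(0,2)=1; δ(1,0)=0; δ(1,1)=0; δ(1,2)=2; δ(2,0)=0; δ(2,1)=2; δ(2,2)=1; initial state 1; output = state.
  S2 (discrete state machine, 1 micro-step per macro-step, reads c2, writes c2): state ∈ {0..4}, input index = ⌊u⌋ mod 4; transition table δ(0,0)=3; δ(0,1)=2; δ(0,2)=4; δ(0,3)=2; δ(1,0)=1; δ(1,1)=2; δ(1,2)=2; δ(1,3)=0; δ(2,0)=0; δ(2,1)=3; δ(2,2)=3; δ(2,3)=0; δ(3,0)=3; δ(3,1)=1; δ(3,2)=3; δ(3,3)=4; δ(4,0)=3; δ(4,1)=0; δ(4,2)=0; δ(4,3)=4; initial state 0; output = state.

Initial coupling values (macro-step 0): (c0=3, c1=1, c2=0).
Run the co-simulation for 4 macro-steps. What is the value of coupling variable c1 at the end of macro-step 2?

macro 1: S0 reads c0=3 → after 1×micro: 3; S1 reads c2=0 → after 2×micro: 0; S2 reads c2=0 → after 1×micro: 3 ⇒ (c0=3, c1=0, c2=3)
macro 2: S0 reads c0=3 → after 1×micro: 3; S1 reads c2=3 → after 2×micro: 0; S2 reads c2=3 → after 1×micro: 4 ⇒ (c0=3, c1=0, c2=4)
macro 3: S0 reads c0=3 → after 1×micro: 3; S1 reads c2=4 → after 2×micro: 0; S2 reads c2=4 → after 1×micro: 3 ⇒ (c0=3, c1=0, c2=3)
macro 4: S0 reads c0=3 → after 1×micro: 3; S1 reads c2=3 → after 2×micro: 0; S2 reads c2=3 → after 1×micro: 4 ⇒ (c0=3, c1=0, c2=4)

c1 at macro-step 2 = 0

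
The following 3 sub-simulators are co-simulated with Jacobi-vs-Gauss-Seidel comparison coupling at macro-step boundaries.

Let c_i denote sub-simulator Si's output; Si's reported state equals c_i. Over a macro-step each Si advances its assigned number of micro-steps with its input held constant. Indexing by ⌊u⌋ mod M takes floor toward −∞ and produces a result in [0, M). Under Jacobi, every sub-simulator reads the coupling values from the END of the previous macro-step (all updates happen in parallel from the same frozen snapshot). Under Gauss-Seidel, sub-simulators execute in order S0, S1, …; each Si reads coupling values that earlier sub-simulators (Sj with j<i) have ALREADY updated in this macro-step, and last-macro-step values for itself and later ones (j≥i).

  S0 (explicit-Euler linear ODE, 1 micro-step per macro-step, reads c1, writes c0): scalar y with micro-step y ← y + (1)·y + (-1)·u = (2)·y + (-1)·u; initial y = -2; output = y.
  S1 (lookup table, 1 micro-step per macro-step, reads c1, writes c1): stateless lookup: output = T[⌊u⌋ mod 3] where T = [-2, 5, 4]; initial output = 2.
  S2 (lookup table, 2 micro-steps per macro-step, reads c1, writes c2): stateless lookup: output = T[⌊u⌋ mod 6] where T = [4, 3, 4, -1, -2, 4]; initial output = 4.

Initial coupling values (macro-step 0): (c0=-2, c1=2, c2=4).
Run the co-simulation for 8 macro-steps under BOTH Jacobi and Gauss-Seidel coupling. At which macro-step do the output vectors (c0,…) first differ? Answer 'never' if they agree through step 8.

[Jacobi] macro 1: S0 reads c1=2 → after 1×micro: -6; S1 reads c1=2 → after 1×micro: 4; S2 reads c1=2 → after 2×micro: 4 ⇒ (c0=-6, c1=4, c2=4)
[Jacobi] macro 2: S0 reads c1=4 → after 1×micro: -16; S1 reads c1=4 → after 1×micro: 5; S2 reads c1=4 → after 2×micro: -2 ⇒ (c0=-16, c1=5, c2=-2)
[Jacobi] macro 3: S0 reads c1=5 → after 1×micro: -37; S1 reads c1=5 → after 1×micro: 4; S2 reads c1=5 → after 2×micro: 4 ⇒ (c0=-37, c1=4, c2=4)
[Jacobi] macro 4: S0 reads c1=4 → after 1×micro: -78; S1 reads c1=4 → after 1×micro: 5; S2 reads c1=4 → after 2×micro: -2 ⇒ (c0=-78, c1=5, c2=-2)
[Jacobi] macro 5: S0 reads c1=5 → after 1×micro: -161; S1 reads c1=5 → after 1×micro: 4; S2 reads c1=5 → after 2×micro: 4 ⇒ (c0=-161, c1=4, c2=4)
[Jacobi] macro 6: S0 reads c1=4 → after 1×micro: -326; S1 reads c1=4 → after 1×micro: 5; S2 reads c1=4 → after 2×micro: -2 ⇒ (c0=-326, c1=5, c2=-2)
[Jacobi] macro 7: S0 reads c1=5 → after 1×micro: -657; S1 reads c1=5 → after 1×micro: 4; S2 reads c1=5 → after 2×micro: 4 ⇒ (c0=-657, c1=4, c2=4)
[Jacobi] macro 8: S0 reads c1=4 → after 1×micro: -1318; S1 reads c1=4 → after 1×micro: 5; S2 reads c1=4 → after 2×micro: -2 ⇒ (c0=-1318, c1=5, c2=-2)
[Gauss-Seidel] macro 1: S0 reads c1=2 → after 1×micro: -6; S1 reads c1=2 → after 1×micro: 4; S2 reads c1=4 → after 2×micro: -2 ⇒ (c0=-6, c1=4, c2=-2)
[Gauss-Seidel] macro 2: S0 reads c1=4 → after 1×micro: -16; S1 reads c1=4 → after 1×micro: 5; S2 reads c1=5 → after 2×micro: 4 ⇒ (c0=-16, c1=5, c2=4)
[Gauss-Seidel] macro 3: S0 reads c1=5 → after 1×micro: -37; S1 reads c1=5 → after 1×micro: 4; S2 reads c1=4 → after 2×micro: -2 ⇒ (c0=-37, c1=4, c2=-2)
[Gauss-Seidel] macro 4: S0 reads c1=4 → after 1×micro: -78; S1 reads c1=4 → after 1×micro: 5; S2 reads c1=5 → after 2×micro: 4 ⇒ (c0=-78, c1=5, c2=4)
[Gauss-Seidel] macro 5: S0 reads c1=5 → after 1×micro: -161; S1 reads c1=5 → after 1×micro: 4; S2 reads c1=4 → after 2×micro: -2 ⇒ (c0=-161, c1=4, c2=-2)
[Gauss-Seidel] macro 6: S0 reads c1=4 → after 1×micro: -326; S1 reads c1=4 → after 1×micro: 5; S2 reads c1=5 → after 2×micro: 4 ⇒ (c0=-326, c1=5, c2=4)
[Gauss-Seidel] macro 7: S0 reads c1=5 → after 1×micro: -657; S1 reads c1=5 → after 1×micro: 4; S2 reads c1=4 → after 2×micro: -2 ⇒ (c0=-657, c1=4, c2=-2)
[Gauss-Seidel] macro 8: S0 reads c1=4 → after 1×micro: -1318; S1 reads c1=4 → after 1×micro: 5; S2 reads c1=5 → after 2×micro: 4 ⇒ (c0=-1318, c1=5, c2=4)

first divergence at macro-step: 1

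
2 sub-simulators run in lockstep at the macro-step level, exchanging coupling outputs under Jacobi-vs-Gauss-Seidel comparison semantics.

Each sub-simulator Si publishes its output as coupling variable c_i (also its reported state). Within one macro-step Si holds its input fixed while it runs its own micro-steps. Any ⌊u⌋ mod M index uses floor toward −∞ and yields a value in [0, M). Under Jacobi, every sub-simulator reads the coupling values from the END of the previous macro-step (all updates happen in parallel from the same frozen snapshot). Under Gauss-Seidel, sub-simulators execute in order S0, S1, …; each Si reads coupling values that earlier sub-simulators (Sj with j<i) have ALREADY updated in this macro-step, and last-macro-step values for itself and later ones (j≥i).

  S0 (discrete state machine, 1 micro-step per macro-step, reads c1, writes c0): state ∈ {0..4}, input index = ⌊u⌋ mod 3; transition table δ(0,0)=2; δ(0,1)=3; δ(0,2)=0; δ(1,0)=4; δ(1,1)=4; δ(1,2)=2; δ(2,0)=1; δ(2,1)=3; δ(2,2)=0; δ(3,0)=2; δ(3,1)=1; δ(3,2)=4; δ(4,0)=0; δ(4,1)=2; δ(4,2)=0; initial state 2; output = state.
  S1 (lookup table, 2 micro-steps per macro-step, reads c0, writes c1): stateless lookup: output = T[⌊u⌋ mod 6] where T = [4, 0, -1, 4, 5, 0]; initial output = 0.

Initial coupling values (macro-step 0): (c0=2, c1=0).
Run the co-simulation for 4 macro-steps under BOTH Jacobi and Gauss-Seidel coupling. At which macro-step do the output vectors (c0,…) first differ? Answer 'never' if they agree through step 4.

first divergence at macro-step: 1

[Jacobi] macro 1: S0 reads c1=0 → after 1×micro: 1; S1 reads c0=2 → after 2×micro: -1 ⇒ (c0=1, c1=-1)
[Jacobi] macro 2: S0 reads c1=-1 → after 1×micro: 2; S1 reads c0=1 → after 2×micro: 0 ⇒ (c0=2, c1=0)
[Jacobi] macro 3: S0 reads c1=0 → after 1×micro: 1; S1 reads c0=2 → after 2×micro: -1 ⇒ (c0=1, c1=-1)
[Jacobi] macro 4: S0 reads c1=-1 → after 1×micro: 2; S1 reads c0=1 → after 2×micro: 0 ⇒ (c0=2, c1=0)
[Gauss-Seidel] macro 1: S0 reads c1=0 → after 1×micro: 1; S1 reads c0=1 → after 2×micro: 0 ⇒ (c0=1, c1=0)
[Gauss-Seidel] macro 2: S0 reads c1=0 → after 1×micro: 4; S1 reads c0=4 → after 2×micro: 5 ⇒ (c0=4, c1=5)
[Gauss-Seidel] macro 3: S0 reads c1=5 → after 1×micro: 0; S1 reads c0=0 → after 2×micro: 4 ⇒ (c0=0, c1=4)
[Gauss-Seidel] macro 4: S0 reads c1=4 → after 1×micro: 3; S1 reads c0=3 → after 2×micro: 4 ⇒ (c0=3, c1=4)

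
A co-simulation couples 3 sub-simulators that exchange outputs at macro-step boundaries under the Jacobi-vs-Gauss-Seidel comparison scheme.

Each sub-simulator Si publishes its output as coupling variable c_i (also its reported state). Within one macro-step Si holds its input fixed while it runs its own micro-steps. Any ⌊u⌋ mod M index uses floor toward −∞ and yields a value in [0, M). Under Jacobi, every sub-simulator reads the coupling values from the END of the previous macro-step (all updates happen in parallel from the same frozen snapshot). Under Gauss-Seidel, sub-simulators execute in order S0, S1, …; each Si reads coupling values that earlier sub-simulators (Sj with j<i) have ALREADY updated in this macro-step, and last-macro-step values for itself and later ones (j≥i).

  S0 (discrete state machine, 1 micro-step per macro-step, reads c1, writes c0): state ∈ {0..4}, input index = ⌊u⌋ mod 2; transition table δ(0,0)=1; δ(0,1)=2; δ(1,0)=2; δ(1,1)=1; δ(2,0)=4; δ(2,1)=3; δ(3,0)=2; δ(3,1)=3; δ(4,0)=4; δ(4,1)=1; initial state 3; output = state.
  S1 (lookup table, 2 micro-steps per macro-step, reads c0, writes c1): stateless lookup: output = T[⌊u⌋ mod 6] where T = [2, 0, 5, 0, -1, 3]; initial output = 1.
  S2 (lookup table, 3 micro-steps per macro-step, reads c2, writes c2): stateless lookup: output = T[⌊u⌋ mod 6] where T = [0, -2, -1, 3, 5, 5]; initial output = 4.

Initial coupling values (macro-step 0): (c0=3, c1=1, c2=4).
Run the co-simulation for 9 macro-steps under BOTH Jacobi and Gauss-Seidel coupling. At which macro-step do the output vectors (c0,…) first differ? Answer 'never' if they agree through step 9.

first divergence at macro-step: 2

[Jacobi] macro 1: S0 reads c1=1 → after 1×micro: 3; S1 reads c0=3 → after 2×micro: 0; S2 reads c2=4 → after 3×micro: 5 ⇒ (c0=3, c1=0, c2=5)
[Jacobi] macro 2: S0 reads c1=0 → after 1×micro: 2; S1 reads c0=3 → after 2×micro: 0; S2 reads c2=5 → after 3×micro: 5 ⇒ (c0=2, c1=0, c2=5)
[Jacobi] macro 3: S0 reads c1=0 → after 1×micro: 4; S1 reads c0=2 → after 2×micro: 5; S2 reads c2=5 → after 3×micro: 5 ⇒ (c0=4, c1=5, c2=5)
[Jacobi] macro 4: S0 reads c1=5 → after 1×micro: 1; S1 reads c0=4 → after 2×micro: -1; S2 reads c2=5 → after 3×micro: 5 ⇒ (c0=1, c1=-1, c2=5)
[Jacobi] macro 5: S0 reads c1=-1 → after 1×micro: 1; S1 reads c0=1 → after 2×micro: 0; S2 reads c2=5 → after 3×micro: 5 ⇒ (c0=1, c1=0, c2=5)
[Jacobi] macro 6: S0 reads c1=0 → after 1×micro: 2; S1 reads c0=1 → after 2×micro: 0; S2 reads c2=5 → after 3×micro: 5 ⇒ (c0=2, c1=0, c2=5)
[Jacobi] macro 7: S0 reads c1=0 → after 1×micro: 4; S1 reads c0=2 → after 2×micro: 5; S2 reads c2=5 → after 3×micro: 5 ⇒ (c0=4, c1=5, c2=5)
[Jacobi] macro 8: S0 reads c1=5 → after 1×micro: 1; S1 reads c0=4 → after 2×micro: -1; S2 reads c2=5 → after 3×micro: 5 ⇒ (c0=1, c1=-1, c2=5)
[Jacobi] macro 9: S0 reads c1=-1 → after 1×micro: 1; S1 reads c0=1 → after 2×micro: 0; S2 reads c2=5 → after 3×micro: 5 ⇒ (c0=1, c1=0, c2=5)
[Gauss-Seidel] macro 1: S0 reads c1=1 → after 1×micro: 3; S1 reads c0=3 → after 2×micro: 0; S2 reads c2=4 → after 3×micro: 5 ⇒ (c0=3, c1=0, c2=5)
[Gauss-Seidel] macro 2: S0 reads c1=0 → after 1×micro: 2; S1 reads c0=2 → after 2×micro: 5; S2 reads c2=5 → after 3×micro: 5 ⇒ (c0=2, c1=5, c2=5)
[Gauss-Seidel] macro 3: S0 reads c1=5 → after 1×micro: 3; S1 reads c0=3 → after 2×micro: 0; S2 reads c2=5 → after 3×micro: 5 ⇒ (c0=3, c1=0, c2=5)
[Gauss-Seidel] macro 4: S0 reads c1=0 → after 1×micro: 2; S1 reads c0=2 → after 2×micro: 5; S2 reads c2=5 → after 3×micro: 5 ⇒ (c0=2, c1=5, c2=5)
[Gauss-Seidel] macro 5: S0 reads c1=5 → after 1×micro: 3; S1 reads c0=3 → after 2×micro: 0; S2 reads c2=5 → after 3×micro: 5 ⇒ (c0=3, c1=0, c2=5)
[Gauss-Seidel] macro 6: S0 reads c1=0 → after 1×micro: 2; S1 reads c0=2 → after 2×micro: 5; S2 reads c2=5 → after 3×micro: 5 ⇒ (c0=2, c1=5, c2=5)
[Gauss-Seidel] macro 7: S0 reads c1=5 → after 1×micro: 3; S1 reads c0=3 → after 2×micro: 0; S2 reads c2=5 → after 3×micro: 5 ⇒ (c0=3, c1=0, c2=5)
[Gauss-Seidel] macro 8: S0 reads c1=0 → after 1×micro: 2; S1 reads c0=2 → after 2×micro: 5; S2 reads c2=5 → after 3×micro: 5 ⇒ (c0=2, c1=5, c2=5)
[Gauss-Seidel] macro 9: S0 reads c1=5 → after 1×micro: 3; S1 reads c0=3 → after 2×micro: 0; S2 reads c2=5 → after 3×micro: 5 ⇒ (c0=3, c1=0, c2=5)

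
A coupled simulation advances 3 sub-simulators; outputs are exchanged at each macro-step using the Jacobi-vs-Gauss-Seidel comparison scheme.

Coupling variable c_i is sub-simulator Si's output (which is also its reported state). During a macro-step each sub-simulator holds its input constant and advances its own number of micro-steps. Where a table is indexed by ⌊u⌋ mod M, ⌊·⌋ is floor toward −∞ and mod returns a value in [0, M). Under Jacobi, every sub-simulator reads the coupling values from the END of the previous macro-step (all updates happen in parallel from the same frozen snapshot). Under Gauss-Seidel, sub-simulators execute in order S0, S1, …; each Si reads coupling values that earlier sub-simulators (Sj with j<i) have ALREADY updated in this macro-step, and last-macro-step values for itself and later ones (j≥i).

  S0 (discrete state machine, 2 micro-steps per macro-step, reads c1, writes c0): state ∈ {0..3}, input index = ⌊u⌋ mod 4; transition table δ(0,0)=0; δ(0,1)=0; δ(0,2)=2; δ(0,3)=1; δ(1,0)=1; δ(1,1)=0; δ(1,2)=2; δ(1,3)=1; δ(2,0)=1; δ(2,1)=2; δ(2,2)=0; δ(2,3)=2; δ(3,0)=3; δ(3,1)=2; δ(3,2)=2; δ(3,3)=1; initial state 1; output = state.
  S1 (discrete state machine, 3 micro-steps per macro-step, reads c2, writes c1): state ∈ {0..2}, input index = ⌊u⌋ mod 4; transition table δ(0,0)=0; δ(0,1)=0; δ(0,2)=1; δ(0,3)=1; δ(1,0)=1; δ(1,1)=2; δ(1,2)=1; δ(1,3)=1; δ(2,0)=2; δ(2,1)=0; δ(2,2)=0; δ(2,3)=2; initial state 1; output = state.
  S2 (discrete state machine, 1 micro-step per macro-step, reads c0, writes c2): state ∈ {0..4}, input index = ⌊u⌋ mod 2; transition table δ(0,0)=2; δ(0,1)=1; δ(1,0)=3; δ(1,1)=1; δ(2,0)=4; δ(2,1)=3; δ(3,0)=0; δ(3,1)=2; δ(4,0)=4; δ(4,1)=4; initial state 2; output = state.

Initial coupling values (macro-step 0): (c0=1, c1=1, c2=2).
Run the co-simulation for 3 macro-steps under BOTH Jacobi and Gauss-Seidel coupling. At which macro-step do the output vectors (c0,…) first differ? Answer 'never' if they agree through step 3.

first divergence at macro-step: 1

[Jacobi] macro 1: S0 reads c1=1 → after 2×micro: 0; S1 reads c2=2 → after 3×micro: 1; S2 reads c0=1 → after 1×micro: 3 ⇒ (c0=0, c1=1, c2=3)
[Jacobi] macro 2: S0 reads c1=1 → after 2×micro: 0; S1 reads c2=3 → after 3×micro: 1; S2 reads c0=0 → after 1×micro: 0 ⇒ (c0=0, c1=1, c2=0)
[Jacobi] macro 3: S0 reads c1=1 → after 2×micro: 0; S1 reads c2=0 → after 3×micro: 1; S2 reads c0=0 → after 1×micro: 2 ⇒ (c0=0, c1=1, c2=2)
[Gauss-Seidel] macro 1: S0 reads c1=1 → after 2×micro: 0; S1 reads c2=2 → after 3×micro: 1; S2 reads c0=0 → after 1×micro: 4 ⇒ (c0=0, c1=1, c2=4)
[Gauss-Seidel] macro 2: S0 reads c1=1 → after 2×micro: 0; S1 reads c2=4 → after 3×micro: 1; S2 reads c0=0 → after 1×micro: 4 ⇒ (c0=0, c1=1, c2=4)
[Gauss-Seidel] macro 3: S0 reads c1=1 → after 2×micro: 0; S1 reads c2=4 → after 3×micro: 1; S2 reads c0=0 → after 1×micro: 4 ⇒ (c0=0, c1=1, c2=4)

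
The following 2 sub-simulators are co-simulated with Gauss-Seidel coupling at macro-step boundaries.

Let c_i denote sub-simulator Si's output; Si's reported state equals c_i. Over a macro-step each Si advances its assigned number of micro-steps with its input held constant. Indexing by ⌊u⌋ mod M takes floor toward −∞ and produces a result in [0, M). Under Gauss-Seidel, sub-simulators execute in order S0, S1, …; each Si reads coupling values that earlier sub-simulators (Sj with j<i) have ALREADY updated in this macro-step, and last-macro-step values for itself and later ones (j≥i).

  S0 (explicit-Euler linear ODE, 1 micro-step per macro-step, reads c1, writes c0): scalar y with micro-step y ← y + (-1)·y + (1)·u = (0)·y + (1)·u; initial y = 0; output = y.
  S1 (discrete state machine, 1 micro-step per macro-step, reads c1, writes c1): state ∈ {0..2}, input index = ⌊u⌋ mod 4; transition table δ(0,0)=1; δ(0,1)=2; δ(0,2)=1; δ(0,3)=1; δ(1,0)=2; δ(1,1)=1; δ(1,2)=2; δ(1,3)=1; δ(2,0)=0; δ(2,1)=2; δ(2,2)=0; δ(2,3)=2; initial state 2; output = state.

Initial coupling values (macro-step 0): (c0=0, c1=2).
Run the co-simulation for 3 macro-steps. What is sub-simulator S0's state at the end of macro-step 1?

S0 state at macro-step 1 = 2

macro 1: S0 reads c1=2 → after 1×micro: 2; S1 reads c1=2 → after 1×micro: 0 ⇒ (c0=2, c1=0)
macro 2: S0 reads c1=0 → after 1×micro: 0; S1 reads c1=0 → after 1×micro: 1 ⇒ (c0=0, c1=1)
macro 3: S0 reads c1=1 → after 1×micro: 1; S1 reads c1=1 → after 1×micro: 1 ⇒ (c0=1, c1=1)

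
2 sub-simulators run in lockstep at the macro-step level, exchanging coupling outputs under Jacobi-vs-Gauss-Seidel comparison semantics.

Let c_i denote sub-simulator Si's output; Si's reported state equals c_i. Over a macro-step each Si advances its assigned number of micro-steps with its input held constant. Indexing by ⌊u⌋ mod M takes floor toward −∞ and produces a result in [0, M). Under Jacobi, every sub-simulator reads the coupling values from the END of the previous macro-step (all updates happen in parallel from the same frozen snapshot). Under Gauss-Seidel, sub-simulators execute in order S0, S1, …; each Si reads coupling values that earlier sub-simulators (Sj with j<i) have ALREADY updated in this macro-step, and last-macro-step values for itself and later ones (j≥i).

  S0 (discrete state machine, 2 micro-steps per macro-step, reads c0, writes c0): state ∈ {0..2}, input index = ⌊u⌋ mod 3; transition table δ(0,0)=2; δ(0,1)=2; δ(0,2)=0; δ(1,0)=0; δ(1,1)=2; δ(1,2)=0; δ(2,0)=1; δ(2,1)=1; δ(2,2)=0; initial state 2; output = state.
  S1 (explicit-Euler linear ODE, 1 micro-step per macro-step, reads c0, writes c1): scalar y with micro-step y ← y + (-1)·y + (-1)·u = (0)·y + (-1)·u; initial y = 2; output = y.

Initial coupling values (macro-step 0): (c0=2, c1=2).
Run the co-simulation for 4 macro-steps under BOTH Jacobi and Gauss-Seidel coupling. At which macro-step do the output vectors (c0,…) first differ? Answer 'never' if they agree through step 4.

first divergence at macro-step: 1

[Jacobi] macro 1: S0 reads c0=2 → after 2×micro: 0; S1 reads c0=2 → after 1×micro: -2 ⇒ (c0=0, c1=-2)
[Jacobi] macro 2: S0 reads c0=0 → after 2×micro: 1; S1 reads c0=0 → after 1×micro: 0 ⇒ (c0=1, c1=0)
[Jacobi] macro 3: S0 reads c0=1 → after 2×micro: 1; S1 reads c0=1 → after 1×micro: -1 ⇒ (c0=1, c1=-1)
[Jacobi] macro 4: S0 reads c0=1 → after 2×micro: 1; S1 reads c0=1 → after 1×micro: -1 ⇒ (c0=1, c1=-1)
[Gauss-Seidel] macro 1: S0 reads c0=2 → after 2×micro: 0; S1 reads c0=0 → after 1×micro: 0 ⇒ (c0=0, c1=0)
[Gauss-Seidel] macro 2: S0 reads c0=0 → after 2×micro: 1; S1 reads c0=1 → after 1×micro: -1 ⇒ (c0=1, c1=-1)
[Gauss-Seidel] macro 3: S0 reads c0=1 → after 2×micro: 1; S1 reads c0=1 → after 1×micro: -1 ⇒ (c0=1, c1=-1)
[Gauss-Seidel] macro 4: S0 reads c0=1 → after 2×micro: 1; S1 reads c0=1 → after 1×micro: -1 ⇒ (c0=1, c1=-1)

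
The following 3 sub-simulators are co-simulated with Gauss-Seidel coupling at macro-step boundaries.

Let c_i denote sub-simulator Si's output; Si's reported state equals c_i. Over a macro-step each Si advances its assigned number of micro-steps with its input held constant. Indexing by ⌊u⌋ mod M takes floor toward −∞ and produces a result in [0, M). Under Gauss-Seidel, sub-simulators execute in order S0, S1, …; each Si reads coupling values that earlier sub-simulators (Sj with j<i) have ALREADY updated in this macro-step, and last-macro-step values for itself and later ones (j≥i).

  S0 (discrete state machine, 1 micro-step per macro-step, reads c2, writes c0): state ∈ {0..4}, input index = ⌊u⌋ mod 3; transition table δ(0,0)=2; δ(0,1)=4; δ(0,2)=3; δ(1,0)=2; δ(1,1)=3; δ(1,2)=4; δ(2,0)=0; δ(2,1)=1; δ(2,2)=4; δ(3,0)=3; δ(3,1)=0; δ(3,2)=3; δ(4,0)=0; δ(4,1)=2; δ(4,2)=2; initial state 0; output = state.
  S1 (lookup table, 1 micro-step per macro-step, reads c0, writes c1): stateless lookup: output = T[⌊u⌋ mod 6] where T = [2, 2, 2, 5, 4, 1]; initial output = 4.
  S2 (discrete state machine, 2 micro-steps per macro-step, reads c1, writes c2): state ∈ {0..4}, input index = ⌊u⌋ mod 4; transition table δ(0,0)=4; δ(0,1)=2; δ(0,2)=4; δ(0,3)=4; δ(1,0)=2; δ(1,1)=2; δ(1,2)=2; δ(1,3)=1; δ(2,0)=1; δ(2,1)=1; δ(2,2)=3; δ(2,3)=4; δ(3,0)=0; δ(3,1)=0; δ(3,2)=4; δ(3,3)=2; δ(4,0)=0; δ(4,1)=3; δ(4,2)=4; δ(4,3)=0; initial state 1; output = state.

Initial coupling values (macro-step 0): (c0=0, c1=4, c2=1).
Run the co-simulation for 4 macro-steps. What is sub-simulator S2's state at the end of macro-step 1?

macro 1: S0 reads c2=1 → after 1×micro: 4; S1 reads c0=4 → after 1×micro: 4; S2 reads c1=4 → after 2×micro: 1 ⇒ (c0=4, c1=4, c2=1)
macro 2: S0 reads c2=1 → after 1×micro: 2; S1 reads c0=2 → after 1×micro: 2; S2 reads c1=2 → after 2×micro: 3 ⇒ (c0=2, c1=2, c2=3)
macro 3: S0 reads c2=3 → after 1×micro: 0; S1 reads c0=0 → after 1×micro: 2; S2 reads c1=2 → after 2×micro: 4 ⇒ (c0=0, c1=2, c2=4)
macro 4: S0 reads c2=4 → after 1×micro: 4; S1 reads c0=4 → after 1×micro: 4; S2 reads c1=4 → after 2×micro: 4 ⇒ (c0=4, c1=4, c2=4)

S2 state at macro-step 1 = 1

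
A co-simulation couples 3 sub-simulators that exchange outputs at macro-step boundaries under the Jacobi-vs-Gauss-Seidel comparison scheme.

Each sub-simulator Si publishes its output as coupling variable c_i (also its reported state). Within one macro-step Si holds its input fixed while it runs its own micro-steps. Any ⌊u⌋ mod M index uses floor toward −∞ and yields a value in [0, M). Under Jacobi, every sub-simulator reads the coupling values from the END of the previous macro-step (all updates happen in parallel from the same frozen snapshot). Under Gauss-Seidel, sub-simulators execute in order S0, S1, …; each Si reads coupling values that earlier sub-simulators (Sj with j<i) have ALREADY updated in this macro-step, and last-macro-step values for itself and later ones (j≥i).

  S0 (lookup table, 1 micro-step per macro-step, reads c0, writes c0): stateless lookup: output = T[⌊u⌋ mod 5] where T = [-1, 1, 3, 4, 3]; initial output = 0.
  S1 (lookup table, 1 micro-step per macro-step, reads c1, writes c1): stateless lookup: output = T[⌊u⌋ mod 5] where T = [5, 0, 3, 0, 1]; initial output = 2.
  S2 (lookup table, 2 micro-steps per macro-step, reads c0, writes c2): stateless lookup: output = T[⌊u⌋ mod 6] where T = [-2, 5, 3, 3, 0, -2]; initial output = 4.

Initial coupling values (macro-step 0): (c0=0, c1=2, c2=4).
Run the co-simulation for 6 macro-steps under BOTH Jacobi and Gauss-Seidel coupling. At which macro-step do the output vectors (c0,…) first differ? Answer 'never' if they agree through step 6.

[Jacobi] macro 1: S0 reads c0=0 → after 1×micro: -1; S1 reads c1=2 → after 1×micro: 3; S2 reads c0=0 → after 2×micro: -2 ⇒ (c0=-1, c1=3, c2=-2)
[Jacobi] macro 2: S0 reads c0=-1 → after 1×micro: 3; S1 reads c1=3 → after 1×micro: 0; S2 reads c0=-1 → after 2×micro: -2 ⇒ (c0=3, c1=0, c2=-2)
[Jacobi] macro 3: S0 reads c0=3 → after 1×micro: 4; S1 reads c1=0 → after 1×micro: 5; S2 reads c0=3 → after 2×micro: 3 ⇒ (c0=4, c1=5, c2=3)
[Jacobi] macro 4: S0 reads c0=4 → after 1×micro: 3; S1 reads c1=5 → after 1×micro: 5; S2 reads c0=4 → after 2×micro: 0 ⇒ (c0=3, c1=5, c2=0)
[Jacobi] macro 5: S0 reads c0=3 → after 1×micro: 4; S1 reads c1=5 → after 1×micro: 5; S2 reads c0=3 → after 2×micro: 3 ⇒ (c0=4, c1=5, c2=3)
[Jacobi] macro 6: S0 reads c0=4 → after 1×micro: 3; S1 reads c1=5 → after 1×micro: 5; S2 reads c0=4 → after 2×micro: 0 ⇒ (c0=3, c1=5, c2=0)
[Gauss-Seidel] macro 1: S0 reads c0=0 → after 1×micro: -1; S1 reads c1=2 → after 1×micro: 3; S2 reads c0=-1 → after 2×micro: -2 ⇒ (c0=-1, c1=3, c2=-2)
[Gauss-Seidel] macro 2: S0 reads c0=-1 → after 1×micro: 3; S1 reads c1=3 → after 1×micro: 0; S2 reads c0=3 → after 2×micro: 3 ⇒ (c0=3, c1=0, c2=3)
[Gauss-Seidel] macro 3: S0 reads c0=3 → after 1×micro: 4; S1 reads c1=0 → after 1×micro: 5; S2 reads c0=4 → after 2×micro: 0 ⇒ (c0=4, c1=5, c2=0)
[Gauss-Seidel] macro 4: S0 reads c0=4 → after 1×micro: 3; S1 reads c1=5 → after 1×micro: 5; S2 reads c0=3 → after 2×micro: 3 ⇒ (c0=3, c1=5, c2=3)
[Gauss-Seidel] macro 5: S0 reads c0=3 → after 1×micro: 4; S1 reads c1=5 → after 1×micro: 5; S2 reads c0=4 → after 2×micro: 0 ⇒ (c0=4, c1=5, c2=0)
[Gauss-Seidel] macro 6: S0 reads c0=4 → after 1×micro: 3; S1 reads c1=5 → after 1×micro: 5; S2 reads c0=3 → after 2×micro: 3 ⇒ (c0=3, c1=5, c2=3)

first divergence at macro-step: 2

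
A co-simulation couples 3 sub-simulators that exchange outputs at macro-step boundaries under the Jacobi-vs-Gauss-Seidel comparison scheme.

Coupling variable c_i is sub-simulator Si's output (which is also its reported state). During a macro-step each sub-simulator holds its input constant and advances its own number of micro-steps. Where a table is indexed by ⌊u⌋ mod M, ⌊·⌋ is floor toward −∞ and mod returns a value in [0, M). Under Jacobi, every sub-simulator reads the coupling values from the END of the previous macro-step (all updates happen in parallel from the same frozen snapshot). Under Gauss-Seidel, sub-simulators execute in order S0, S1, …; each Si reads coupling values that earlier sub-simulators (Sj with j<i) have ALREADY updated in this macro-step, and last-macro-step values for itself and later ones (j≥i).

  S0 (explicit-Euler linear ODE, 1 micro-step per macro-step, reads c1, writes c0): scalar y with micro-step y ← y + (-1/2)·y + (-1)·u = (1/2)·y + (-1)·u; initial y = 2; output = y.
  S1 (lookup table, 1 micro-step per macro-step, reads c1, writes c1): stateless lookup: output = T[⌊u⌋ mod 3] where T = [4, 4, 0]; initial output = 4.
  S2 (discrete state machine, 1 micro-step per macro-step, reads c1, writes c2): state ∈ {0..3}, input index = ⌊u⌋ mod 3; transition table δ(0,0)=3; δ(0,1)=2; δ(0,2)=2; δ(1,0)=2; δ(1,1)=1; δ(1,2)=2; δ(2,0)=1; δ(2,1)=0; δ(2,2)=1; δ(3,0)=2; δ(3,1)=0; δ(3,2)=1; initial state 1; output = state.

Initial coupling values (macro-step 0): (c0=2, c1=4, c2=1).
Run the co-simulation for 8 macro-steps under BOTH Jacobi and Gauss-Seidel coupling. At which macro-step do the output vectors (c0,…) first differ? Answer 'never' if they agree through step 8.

first divergence at macro-step: never

[Jacobi] macro 1: S0 reads c1=4 → after 1×micro: -3; S1 reads c1=4 → after 1×micro: 4; S2 reads c1=4 → after 1×micro: 1 ⇒ (c0=-3, c1=4, c2=1)
[Jacobi] macro 2: S0 reads c1=4 → after 1×micro: -11/2; S1 reads c1=4 → after 1×micro: 4; S2 reads c1=4 → after 1×micro: 1 ⇒ (c0=-11/2, c1=4, c2=1)
[Jacobi] macro 3: S0 reads c1=4 → after 1×micro: -27/4; S1 reads c1=4 → after 1×micro: 4; S2 reads c1=4 → after 1×micro: 1 ⇒ (c0=-27/4, c1=4, c2=1)
[Jacobi] macro 4: S0 reads c1=4 → after 1×micro: -59/8; S1 reads c1=4 → after 1×micro: 4; S2 reads c1=4 → after 1×micro: 1 ⇒ (c0=-59/8, c1=4, c2=1)
[Jacobi] macro 5: S0 reads c1=4 → after 1×micro: -123/16; S1 reads c1=4 → after 1×micro: 4; S2 reads c1=4 → after 1×micro: 1 ⇒ (c0=-123/16, c1=4, c2=1)
[Jacobi] macro 6: S0 reads c1=4 → after 1×micro: -251/32; S1 reads c1=4 → after 1×micro: 4; S2 reads c1=4 → after 1×micro: 1 ⇒ (c0=-251/32, c1=4, c2=1)
[Jacobi] macro 7: S0 reads c1=4 → after 1×micro: -507/64; S1 reads c1=4 → after 1×micro: 4; S2 reads c1=4 → after 1×micro: 1 ⇒ (c0=-507/64, c1=4, c2=1)
[Jacobi] macro 8: S0 reads c1=4 → after 1×micro: -1019/128; S1 reads c1=4 → after 1×micro: 4; S2 reads c1=4 → after 1×micro: 1 ⇒ (c0=-1019/128, c1=4, c2=1)
[Gauss-Seidel] macro 1: S0 reads c1=4 → after 1×micro: -3; S1 reads c1=4 → after 1×micro: 4; S2 reads c1=4 → after 1×micro: 1 ⇒ (c0=-3, c1=4, c2=1)
[Gauss-Seidel] macro 2: S0 reads c1=4 → after 1×micro: -11/2; S1 reads c1=4 → after 1×micro: 4; S2 reads c1=4 → after 1×micro: 1 ⇒ (c0=-11/2, c1=4, c2=1)
[Gauss-Seidel] macro 3: S0 reads c1=4 → after 1×micro: -27/4; S1 reads c1=4 → after 1×micro: 4; S2 reads c1=4 → after 1×micro: 1 ⇒ (c0=-27/4, c1=4, c2=1)
[Gauss-Seidel] macro 4: S0 reads c1=4 → after 1×micro: -59/8; S1 reads c1=4 → after 1×micro: 4; S2 reads c1=4 → after 1×micro: 1 ⇒ (c0=-59/8, c1=4, c2=1)
[Gauss-Seidel] macro 5: S0 reads c1=4 → after 1×micro: -123/16; S1 reads c1=4 → after 1×micro: 4; S2 reads c1=4 → after 1×micro: 1 ⇒ (c0=-123/16, c1=4, c2=1)
[Gauss-Seidel] macro 6: S0 reads c1=4 → after 1×micro: -251/32; S1 reads c1=4 → after 1×micro: 4; S2 reads c1=4 → after 1×micro: 1 ⇒ (c0=-251/32, c1=4, c2=1)
[Gauss-Seidel] macro 7: S0 reads c1=4 → after 1×micro: -507/64; S1 reads c1=4 → after 1×micro: 4; S2 reads c1=4 → after 1×micro: 1 ⇒ (c0=-507/64, c1=4, c2=1)
[Gauss-Seidel] macro 8: S0 reads c1=4 → after 1×micro: -1019/128; S1 reads c1=4 → after 1×micro: 4; S2 reads c1=4 → after 1×micro: 1 ⇒ (c0=-1019/128, c1=4, c2=1)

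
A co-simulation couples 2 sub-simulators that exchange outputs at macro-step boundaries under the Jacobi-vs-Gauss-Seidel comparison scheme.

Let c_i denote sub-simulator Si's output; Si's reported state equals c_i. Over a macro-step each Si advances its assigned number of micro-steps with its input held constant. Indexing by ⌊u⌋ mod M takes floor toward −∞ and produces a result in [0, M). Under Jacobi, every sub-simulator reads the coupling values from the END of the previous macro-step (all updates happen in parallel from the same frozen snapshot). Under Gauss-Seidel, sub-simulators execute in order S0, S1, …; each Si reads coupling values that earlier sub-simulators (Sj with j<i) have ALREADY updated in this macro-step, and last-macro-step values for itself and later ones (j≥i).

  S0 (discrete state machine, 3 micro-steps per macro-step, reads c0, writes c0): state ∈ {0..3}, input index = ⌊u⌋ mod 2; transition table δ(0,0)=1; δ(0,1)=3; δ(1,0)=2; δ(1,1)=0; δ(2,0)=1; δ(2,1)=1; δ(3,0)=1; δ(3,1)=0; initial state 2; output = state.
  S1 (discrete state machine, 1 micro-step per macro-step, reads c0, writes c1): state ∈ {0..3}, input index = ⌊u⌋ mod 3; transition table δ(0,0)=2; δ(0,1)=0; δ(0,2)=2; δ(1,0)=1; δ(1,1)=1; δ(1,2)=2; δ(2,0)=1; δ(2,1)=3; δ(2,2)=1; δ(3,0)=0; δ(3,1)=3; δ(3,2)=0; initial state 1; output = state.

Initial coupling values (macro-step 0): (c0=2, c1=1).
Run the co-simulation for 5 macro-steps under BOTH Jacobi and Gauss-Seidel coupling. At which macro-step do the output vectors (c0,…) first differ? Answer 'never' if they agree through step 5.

first divergence at macro-step: 1

[Jacobi] macro 1: S0 reads c0=2 → after 3×micro: 1; S1 reads c0=2 → after 1×micro: 2 ⇒ (c0=1, c1=2)
[Jacobi] macro 2: S0 reads c0=1 → after 3×micro: 0; S1 reads c0=1 → after 1×micro: 3 ⇒ (c0=0, c1=3)
[Jacobi] macro 3: S0 reads c0=0 → after 3×micro: 1; S1 reads c0=0 → after 1×micro: 0 ⇒ (c0=1, c1=0)
[Jacobi] macro 4: S0 reads c0=1 → after 3×micro: 0; S1 reads c0=1 → after 1×micro: 0 ⇒ (c0=0, c1=0)
[Jacobi] macro 5: S0 reads c0=0 → after 3×micro: 1; S1 reads c0=0 → after 1×micro: 2 ⇒ (c0=1, c1=2)
[Gauss-Seidel] macro 1: S0 reads c0=2 → after 3×micro: 1; S1 reads c0=1 → after 1×micro: 1 ⇒ (c0=1, c1=1)
[Gauss-Seidel] macro 2: S0 reads c0=1 → after 3×micro: 0; S1 reads c0=0 → after 1×micro: 1 ⇒ (c0=0, c1=1)
[Gauss-Seidel] macro 3: S0 reads c0=0 → after 3×micro: 1; S1 reads c0=1 → after 1×micro: 1 ⇒ (c0=1, c1=1)
[Gauss-Seidel] macro 4: S0 reads c0=1 → after 3×micro: 0; S1 reads c0=0 → after 1×micro: 1 ⇒ (c0=0, c1=1)
[Gauss-Seidel] macro 5: S0 reads c0=0 → after 3×micro: 1; S1 reads c0=1 → after 1×micro: 1 ⇒ (c0=1, c1=1)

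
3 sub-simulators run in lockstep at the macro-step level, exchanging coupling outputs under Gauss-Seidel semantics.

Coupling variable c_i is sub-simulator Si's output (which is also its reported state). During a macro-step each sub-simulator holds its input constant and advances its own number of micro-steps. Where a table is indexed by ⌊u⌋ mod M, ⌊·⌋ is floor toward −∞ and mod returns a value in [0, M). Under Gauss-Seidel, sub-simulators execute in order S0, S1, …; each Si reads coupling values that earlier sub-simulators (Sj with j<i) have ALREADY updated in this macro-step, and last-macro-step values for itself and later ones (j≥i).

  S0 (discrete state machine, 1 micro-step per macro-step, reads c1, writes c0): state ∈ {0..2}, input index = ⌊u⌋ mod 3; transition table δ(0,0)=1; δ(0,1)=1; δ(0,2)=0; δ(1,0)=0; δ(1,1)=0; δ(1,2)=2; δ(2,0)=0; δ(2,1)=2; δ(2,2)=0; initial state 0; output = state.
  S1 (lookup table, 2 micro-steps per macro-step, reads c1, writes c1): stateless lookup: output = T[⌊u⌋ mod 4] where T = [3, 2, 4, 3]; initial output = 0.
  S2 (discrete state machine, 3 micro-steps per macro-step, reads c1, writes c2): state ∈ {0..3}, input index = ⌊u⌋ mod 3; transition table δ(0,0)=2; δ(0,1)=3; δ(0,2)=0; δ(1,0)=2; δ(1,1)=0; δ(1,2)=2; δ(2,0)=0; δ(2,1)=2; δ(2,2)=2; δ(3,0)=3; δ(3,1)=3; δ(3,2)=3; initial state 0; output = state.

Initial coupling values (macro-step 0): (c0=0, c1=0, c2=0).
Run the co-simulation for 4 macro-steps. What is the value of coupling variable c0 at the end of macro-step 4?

c0 at macro-step 4 = 0

macro 1: S0 reads c1=0 → after 1×micro: 1; S1 reads c1=0 → after 2×micro: 3; S2 reads c1=3 → after 3×micro: 2 ⇒ (c0=1, c1=3, c2=2)
macro 2: S0 reads c1=3 → after 1×micro: 0; S1 reads c1=3 → after 2×micro: 3; S2 reads c1=3 → after 3×micro: 0 ⇒ (c0=0, c1=3, c2=0)
macro 3: S0 reads c1=3 → after 1×micro: 1; S1 reads c1=3 → after 2×micro: 3; S2 reads c1=3 → after 3×micro: 2 ⇒ (c0=1, c1=3, c2=2)
macro 4: S0 reads c1=3 → after 1×micro: 0; S1 reads c1=3 → after 2×micro: 3; S2 reads c1=3 → after 3×micro: 0 ⇒ (c0=0, c1=3, c2=0)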